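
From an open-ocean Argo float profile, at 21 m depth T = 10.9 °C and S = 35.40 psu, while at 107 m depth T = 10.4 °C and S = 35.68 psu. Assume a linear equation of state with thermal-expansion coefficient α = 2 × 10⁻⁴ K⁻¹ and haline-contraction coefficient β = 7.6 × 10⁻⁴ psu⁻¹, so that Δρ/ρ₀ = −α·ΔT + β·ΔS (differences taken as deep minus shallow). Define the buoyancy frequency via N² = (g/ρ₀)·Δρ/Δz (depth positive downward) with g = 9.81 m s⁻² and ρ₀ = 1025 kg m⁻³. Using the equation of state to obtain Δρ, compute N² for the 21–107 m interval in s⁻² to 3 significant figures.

ΔT = -0.5 K, ΔS = +0.28 psu (deep − shallow).
Δρ/ρ₀ = −αΔT + βΔS = 1.00 × 10⁻⁴ + 2.128 × 10⁻⁴ = 3.128 × 10⁻⁴, so Δρ ≈ 0.3206 kg m⁻³.
N² = (g/ρ₀)·Δρ/Δz = g·(Δρ/ρ₀)/Δz = 9.81 × 3.128 × 10⁻⁴ / 86 = 3.5681 × 10⁻⁵ s⁻² ≈ 3.57 × 10⁻⁵ s⁻².

3.57 × 10⁻⁵ s⁻²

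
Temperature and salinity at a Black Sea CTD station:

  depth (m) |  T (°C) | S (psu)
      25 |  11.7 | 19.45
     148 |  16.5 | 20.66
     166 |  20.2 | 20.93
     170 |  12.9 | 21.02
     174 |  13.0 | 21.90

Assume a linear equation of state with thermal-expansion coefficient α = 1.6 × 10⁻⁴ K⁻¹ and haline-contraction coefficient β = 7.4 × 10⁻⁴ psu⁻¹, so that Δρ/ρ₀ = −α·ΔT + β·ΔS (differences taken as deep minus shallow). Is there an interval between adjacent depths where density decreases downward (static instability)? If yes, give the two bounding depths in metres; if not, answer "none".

Evaluate Δρ/ρ₀ = −αΔT + βΔS across each adjacent pair:
  25–148 m: −αΔT+βΔS = −(1.6 × 10⁻⁴)(+4.8)+(7.4 × 10⁻⁴)(+1.21) = 1.3 × 10⁻⁴ → stable
  148–166 m: −αΔT+βΔS = −(1.6 × 10⁻⁴)(+3.7)+(7.4 × 10⁻⁴)(+0.27) = -3.9 × 10⁻⁴ → UNSTABLE
  166–170 m: −αΔT+βΔS = −(1.6 × 10⁻⁴)(-7.3)+(7.4 × 10⁻⁴)(+0.09) = 1.2 × 10⁻³ → stable
  170–174 m: −αΔT+βΔS = −(1.6 × 10⁻⁴)(+0.1)+(7.4 × 10⁻⁴)(+0.88) = 6.4 × 10⁻⁴ → stable
The 148–166 m interval has Δρ < 0: lighter water underlies denser water.

148–166 m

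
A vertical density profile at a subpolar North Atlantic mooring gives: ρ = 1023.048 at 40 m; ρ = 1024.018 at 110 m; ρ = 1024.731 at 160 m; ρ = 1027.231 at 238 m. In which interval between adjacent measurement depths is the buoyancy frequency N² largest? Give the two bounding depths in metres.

Compute the density gradient over each adjacent pair:
  40–110 m: Δρ/Δz = 0.970/70 = 0.014 kg m⁻⁴
  110–160 m: Δρ/Δz = 0.713/50 = 0.014 kg m⁻⁴
  160–238 m: Δρ/Δz = 2.500/78 = 0.032 kg m⁻⁴
The largest gradient is in the 160–238 m interval — the pycnocline.

160–238 m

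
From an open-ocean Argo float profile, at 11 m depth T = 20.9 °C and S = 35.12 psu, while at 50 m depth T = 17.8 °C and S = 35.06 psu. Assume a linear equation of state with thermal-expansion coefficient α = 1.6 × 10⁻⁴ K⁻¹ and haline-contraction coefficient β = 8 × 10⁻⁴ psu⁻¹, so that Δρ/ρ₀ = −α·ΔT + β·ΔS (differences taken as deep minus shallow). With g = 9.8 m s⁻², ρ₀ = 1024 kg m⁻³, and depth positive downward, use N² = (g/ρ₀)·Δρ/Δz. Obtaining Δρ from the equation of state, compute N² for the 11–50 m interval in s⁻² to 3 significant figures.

ΔT = -3.1 K, ΔS = -0.06 psu (deep − shallow).
Δρ/ρ₀ = −αΔT + βΔS = 4.96 × 10⁻⁴ − 4.80 × 10⁻⁵ = 4.48 × 10⁻⁴, so Δρ ≈ 0.4588 kg m⁻³.
N² = (g/ρ₀)·Δρ/Δz = g·(Δρ/ρ₀)/Δz = 9.8 × 4.48 × 10⁻⁴ / 39 = 1.1257 × 10⁻⁴ s⁻² ≈ 1.13 × 10⁻⁴ s⁻².

1.13 × 10⁻⁴ s⁻²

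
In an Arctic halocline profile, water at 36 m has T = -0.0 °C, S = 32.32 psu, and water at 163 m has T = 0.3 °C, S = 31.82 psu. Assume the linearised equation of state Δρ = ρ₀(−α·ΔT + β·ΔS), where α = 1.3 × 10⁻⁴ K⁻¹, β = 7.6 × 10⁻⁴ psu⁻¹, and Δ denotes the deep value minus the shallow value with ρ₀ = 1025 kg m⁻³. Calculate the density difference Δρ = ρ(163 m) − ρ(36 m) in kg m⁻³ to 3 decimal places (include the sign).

-0.429 kg m⁻³

ΔT = +0.3 K, ΔS = -0.50 psu (deep − shallow).
Δρ/ρ₀ = −(1.3 × 10⁻⁴)(+0.3) + (7.6 × 10⁻⁴)(-0.50) = -4.19 × 10⁻⁴.
Δρ = 1025 × (-4.19 × 10⁻⁴) = -0.429 kg m⁻³.
Negative Δρ: lighter below, statically unstable.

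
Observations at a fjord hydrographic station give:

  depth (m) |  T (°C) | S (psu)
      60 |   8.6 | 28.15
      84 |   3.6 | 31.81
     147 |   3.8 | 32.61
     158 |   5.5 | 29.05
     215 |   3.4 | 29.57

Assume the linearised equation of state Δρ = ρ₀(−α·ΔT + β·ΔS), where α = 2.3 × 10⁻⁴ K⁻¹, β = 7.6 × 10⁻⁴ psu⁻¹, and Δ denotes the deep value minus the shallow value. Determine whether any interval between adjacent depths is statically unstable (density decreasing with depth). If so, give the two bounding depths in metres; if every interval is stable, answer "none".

147–158 m

Evaluate Δρ/ρ₀ = −αΔT + βΔS across each adjacent pair:
  60–84 m: −αΔT+βΔS = −(2.3 × 10⁻⁴)(-5.0)+(7.6 × 10⁻⁴)(+3.66) = 3.9 × 10⁻³ → stable
  84–147 m: −αΔT+βΔS = −(2.3 × 10⁻⁴)(+0.2)+(7.6 × 10⁻⁴)(+0.80) = 5.6 × 10⁻⁴ → stable
  147–158 m: −αΔT+βΔS = −(2.3 × 10⁻⁴)(+1.7)+(7.6 × 10⁻⁴)(-3.56) = -3.1 × 10⁻³ → UNSTABLE
  158–215 m: −αΔT+βΔS = −(2.3 × 10⁻⁴)(-2.1)+(7.6 × 10⁻⁴)(+0.52) = 8.8 × 10⁻⁴ → stable
The 147–158 m interval has Δρ < 0: lighter water underlies denser water.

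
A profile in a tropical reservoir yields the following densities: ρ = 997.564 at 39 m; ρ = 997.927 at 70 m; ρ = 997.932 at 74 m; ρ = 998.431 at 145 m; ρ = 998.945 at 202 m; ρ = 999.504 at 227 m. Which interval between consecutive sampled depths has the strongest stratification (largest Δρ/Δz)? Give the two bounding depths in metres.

202–227 m

Compute the density gradient over each adjacent pair:
  39–70 m: Δρ/Δz = 0.363/31 = 0.012 kg m⁻⁴
  70–74 m: Δρ/Δz = 0.005/4 = 1.3 × 10⁻³ kg m⁻⁴
  74–145 m: Δρ/Δz = 0.499/71 = 7.0 × 10⁻³ kg m⁻⁴
  145–202 m: Δρ/Δz = 0.514/57 = 9.0 × 10⁻³ kg m⁻⁴
  202–227 m: Δρ/Δz = 0.559/25 = 0.022 kg m⁻⁴
The largest gradient is in the 202–227 m interval — the pycnocline.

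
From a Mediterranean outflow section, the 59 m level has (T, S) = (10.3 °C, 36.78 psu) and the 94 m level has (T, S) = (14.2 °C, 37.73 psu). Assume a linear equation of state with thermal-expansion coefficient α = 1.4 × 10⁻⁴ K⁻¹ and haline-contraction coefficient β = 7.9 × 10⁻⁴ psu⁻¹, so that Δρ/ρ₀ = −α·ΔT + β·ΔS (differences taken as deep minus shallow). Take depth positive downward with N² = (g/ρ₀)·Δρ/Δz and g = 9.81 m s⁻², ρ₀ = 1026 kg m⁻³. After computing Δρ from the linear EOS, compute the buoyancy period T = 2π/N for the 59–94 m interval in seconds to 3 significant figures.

ΔT = +3.9 K, ΔS = +0.95 psu (deep − shallow).
Δρ/ρ₀ = −αΔT + βΔS = -5.46 × 10⁻⁴ + 7.505 × 10⁻⁴ = 2.045 × 10⁻⁴, so Δρ ≈ 0.2098 kg m⁻³.
N² = (g/ρ₀)·Δρ/Δz = g·(Δρ/ρ₀)/Δz = 9.81 × 2.045 × 10⁻⁴ / 35 = 5.7318 × 10⁻⁵ s⁻².
N = √(5.7318 × 10⁻⁵) = 7.5709 × 10⁻³ rad s⁻¹ → T = 2π/N = 829.91 s ≈ 830 s.

830 s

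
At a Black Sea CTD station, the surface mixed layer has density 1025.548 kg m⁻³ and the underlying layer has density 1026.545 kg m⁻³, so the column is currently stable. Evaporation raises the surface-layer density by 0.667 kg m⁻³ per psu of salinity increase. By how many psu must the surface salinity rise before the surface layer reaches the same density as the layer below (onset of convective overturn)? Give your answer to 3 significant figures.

Density deficit of the surface layer: 1026.545 − 1025.548 = 0.997 kg m⁻³.
Required change = 0.997 / 0.667 = 1.49 psu.

1.49 psu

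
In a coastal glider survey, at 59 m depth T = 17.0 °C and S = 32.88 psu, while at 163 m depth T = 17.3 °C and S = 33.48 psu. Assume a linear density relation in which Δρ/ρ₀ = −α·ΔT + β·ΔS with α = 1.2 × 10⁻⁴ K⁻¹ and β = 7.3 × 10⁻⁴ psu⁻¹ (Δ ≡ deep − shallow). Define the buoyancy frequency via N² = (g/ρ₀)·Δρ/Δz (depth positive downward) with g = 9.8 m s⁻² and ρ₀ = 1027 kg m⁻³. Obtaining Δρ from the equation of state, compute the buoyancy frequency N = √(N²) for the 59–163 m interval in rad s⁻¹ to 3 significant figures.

ΔT = +0.3 K, ΔS = +0.60 psu (deep − shallow).
Δρ/ρ₀ = −αΔT + βΔS = -3.60 × 10⁻⁵ + 4.38 × 10⁻⁴ = 4.02 × 10⁻⁴, so Δρ ≈ 0.4129 kg m⁻³.
N² = (g/ρ₀)·Δρ/Δz = g·(Δρ/ρ₀)/Δz = 9.8 × 4.02 × 10⁻⁴ / 104 = 3.7881 × 10⁻⁵ s⁻².
N = √(3.7881 × 10⁻⁵) = 6.1548 × 10⁻³ rad s⁻¹ ≈ 6.15 × 10⁻³ rad s⁻¹.

6.15 × 10⁻³ rad s⁻¹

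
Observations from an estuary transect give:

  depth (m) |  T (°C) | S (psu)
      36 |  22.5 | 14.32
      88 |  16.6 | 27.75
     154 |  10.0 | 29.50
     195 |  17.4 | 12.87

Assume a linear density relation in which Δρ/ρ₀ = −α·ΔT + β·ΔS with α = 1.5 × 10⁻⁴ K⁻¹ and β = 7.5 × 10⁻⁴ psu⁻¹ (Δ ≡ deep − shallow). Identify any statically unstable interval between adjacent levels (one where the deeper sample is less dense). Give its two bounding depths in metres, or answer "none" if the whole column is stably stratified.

154–195 m

Evaluate Δρ/ρ₀ = −αΔT + βΔS across each adjacent pair:
  36–88 m: −αΔT+βΔS = −(1.5 × 10⁻⁴)(-5.9)+(7.5 × 10⁻⁴)(+13.43) = 0.011 → stable
  88–154 m: −αΔT+βΔS = −(1.5 × 10⁻⁴)(-6.6)+(7.5 × 10⁻⁴)(+1.75) = 2.3 × 10⁻³ → stable
  154–195 m: −αΔT+βΔS = −(1.5 × 10⁻⁴)(+7.4)+(7.5 × 10⁻⁴)(-16.63) = -0.014 → UNSTABLE
The 154–195 m interval has Δρ < 0: lighter water underlies denser water.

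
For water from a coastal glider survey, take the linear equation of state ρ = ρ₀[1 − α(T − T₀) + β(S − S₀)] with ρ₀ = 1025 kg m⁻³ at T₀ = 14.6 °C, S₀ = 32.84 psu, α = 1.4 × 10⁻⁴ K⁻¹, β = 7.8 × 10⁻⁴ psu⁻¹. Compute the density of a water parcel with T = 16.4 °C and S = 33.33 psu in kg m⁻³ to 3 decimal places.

1025.133 kg m⁻³

T − T₀ = +1.8 K, S − S₀ = +0.49 psu.
Bracket = 1 − α·(+1.8) + β·(+0.49) = 1 + (1.302 × 10⁻⁴) = 1.0001302.
ρ = 1025 × 1.0001302 = 1025.133 kg m⁻³.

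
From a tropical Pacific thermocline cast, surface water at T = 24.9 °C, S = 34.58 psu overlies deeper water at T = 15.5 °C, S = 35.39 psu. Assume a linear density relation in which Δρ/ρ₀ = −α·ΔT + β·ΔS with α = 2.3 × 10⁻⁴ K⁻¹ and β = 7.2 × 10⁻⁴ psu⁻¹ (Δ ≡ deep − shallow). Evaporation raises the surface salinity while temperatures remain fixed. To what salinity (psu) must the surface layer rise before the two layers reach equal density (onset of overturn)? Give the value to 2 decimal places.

Neutral buoyancy requires −α(T_deep − T_surf) + β(S_deep − S_surf′) = 0.
S_surf′ = S_deep − (α/β)·ΔT = 35.39 − (2.3 × 10⁻⁴/7.2 × 10⁻⁴)·(-9.4) = 38.3928 psu.
Increase required: 38.3928 − 34.58 = 3.8128 psu.

38.39 psu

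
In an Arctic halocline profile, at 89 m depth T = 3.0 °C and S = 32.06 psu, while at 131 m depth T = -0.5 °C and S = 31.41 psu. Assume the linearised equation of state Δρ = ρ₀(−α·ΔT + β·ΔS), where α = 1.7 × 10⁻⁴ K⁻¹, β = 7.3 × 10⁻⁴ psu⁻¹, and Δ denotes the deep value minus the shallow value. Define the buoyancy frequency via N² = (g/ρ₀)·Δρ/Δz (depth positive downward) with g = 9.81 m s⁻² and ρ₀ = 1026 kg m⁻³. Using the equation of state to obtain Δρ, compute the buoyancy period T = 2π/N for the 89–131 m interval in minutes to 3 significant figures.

19.7 min

ΔT = -3.5 K, ΔS = -0.65 psu (deep − shallow).
Δρ/ρ₀ = −αΔT + βΔS = 5.95 × 10⁻⁴ − 4.745 × 10⁻⁴ = 1.205 × 10⁻⁴, so Δρ ≈ 0.1236 kg m⁻³.
N² = (g/ρ₀)·Δρ/Δz = g·(Δρ/ρ₀)/Δz = 9.81 × 1.205 × 10⁻⁴ / 42 = 2.8145 × 10⁻⁵ s⁻².
N = √(2.8145 × 10⁻⁵) = 5.3052 × 10⁻³ rad s⁻¹ → T = 2π/N = 1.1843 × 10³ s = 19.738 min ≈ 19.7 min.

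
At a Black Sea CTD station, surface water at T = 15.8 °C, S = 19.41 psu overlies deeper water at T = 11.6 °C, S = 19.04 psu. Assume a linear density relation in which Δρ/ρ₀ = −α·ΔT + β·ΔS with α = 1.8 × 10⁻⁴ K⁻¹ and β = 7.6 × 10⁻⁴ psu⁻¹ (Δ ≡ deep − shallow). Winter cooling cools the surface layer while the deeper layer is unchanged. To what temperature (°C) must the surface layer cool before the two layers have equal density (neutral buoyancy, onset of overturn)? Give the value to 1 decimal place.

13.2 °C

Neutral buoyancy requires Δρ = 0, i.e. −α(T_deep − T_surf′) + β(S_deep − S_surf) = 0.
T_surf′ = T_deep − (β/α)·ΔS = 11.6 − (7.6 × 10⁻⁴/1.8 × 10⁻⁴)·(-0.37) = 13.162 °C.
Cooling required: 15.8 − (13.162) = 2.638 °C.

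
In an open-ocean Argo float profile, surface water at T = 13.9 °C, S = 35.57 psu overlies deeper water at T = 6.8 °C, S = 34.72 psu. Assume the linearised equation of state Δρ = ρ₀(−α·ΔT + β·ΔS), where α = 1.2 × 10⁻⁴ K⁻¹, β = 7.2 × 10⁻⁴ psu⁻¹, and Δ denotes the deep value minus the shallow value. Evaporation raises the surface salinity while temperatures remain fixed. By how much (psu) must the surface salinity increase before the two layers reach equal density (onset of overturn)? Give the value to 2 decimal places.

0.33 psu

Neutral buoyancy requires −α(T_deep − T_surf) + β(S_deep − S_surf′) = 0.
S_surf′ = S_deep − (α/β)·ΔT = 34.72 − (1.2 × 10⁻⁴/7.2 × 10⁻⁴)·(-7.1) = 35.9033 psu.
Increase required: 35.9033 − 35.57 = 0.3333 psu.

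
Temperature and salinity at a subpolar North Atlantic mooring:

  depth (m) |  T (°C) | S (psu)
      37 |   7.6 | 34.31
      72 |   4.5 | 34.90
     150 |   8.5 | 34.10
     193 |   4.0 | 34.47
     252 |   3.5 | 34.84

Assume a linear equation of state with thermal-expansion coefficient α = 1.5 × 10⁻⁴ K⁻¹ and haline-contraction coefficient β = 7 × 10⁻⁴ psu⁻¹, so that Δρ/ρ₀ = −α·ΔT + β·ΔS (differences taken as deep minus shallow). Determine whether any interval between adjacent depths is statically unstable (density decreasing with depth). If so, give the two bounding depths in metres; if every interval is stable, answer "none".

72–150 m

Evaluate Δρ/ρ₀ = −αΔT + βΔS across each adjacent pair:
  37–72 m: −αΔT+βΔS = −(1.5 × 10⁻⁴)(-3.1)+(7 × 10⁻⁴)(+0.59) = 8.8 × 10⁻⁴ → stable
  72–150 m: −αΔT+βΔS = −(1.5 × 10⁻⁴)(+4.0)+(7 × 10⁻⁴)(-0.80) = -1.2 × 10⁻³ → UNSTABLE
  150–193 m: −αΔT+βΔS = −(1.5 × 10⁻⁴)(-4.5)+(7 × 10⁻⁴)(+0.37) = 9.3 × 10⁻⁴ → stable
  193–252 m: −αΔT+βΔS = −(1.5 × 10⁻⁴)(-0.5)+(7 × 10⁻⁴)(+0.37) = 3.3 × 10⁻⁴ → stable
The 72–150 m interval has Δρ < 0: lighter water underlies denser water.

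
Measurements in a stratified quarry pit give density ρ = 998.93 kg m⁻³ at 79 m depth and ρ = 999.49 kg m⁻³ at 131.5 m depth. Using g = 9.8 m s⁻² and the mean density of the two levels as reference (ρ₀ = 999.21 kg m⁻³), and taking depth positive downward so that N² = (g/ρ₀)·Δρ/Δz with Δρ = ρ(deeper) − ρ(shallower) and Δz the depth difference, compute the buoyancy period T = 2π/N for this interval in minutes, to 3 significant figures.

Δρ = 999.49 − 998.93 = 0.56 kg m⁻³ over Δz = 131.5 − 79 = 52.5 m.
N² = (9.8/999.21) × (0.56/52.5) = 1.0462 × 10⁻⁴ s⁻².
N = √(1.0462 × 10⁻⁴) = 0.010228 rad s⁻¹, so T = 2π/N = 614.31 s = 10.238 min ≈ 10.2 min.
N² > 0, so the interval is statically stable.

10.2 min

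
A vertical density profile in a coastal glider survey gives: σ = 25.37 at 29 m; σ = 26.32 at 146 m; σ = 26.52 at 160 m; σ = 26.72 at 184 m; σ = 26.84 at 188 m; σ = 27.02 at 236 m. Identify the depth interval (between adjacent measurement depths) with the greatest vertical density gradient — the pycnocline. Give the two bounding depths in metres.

184–188 m

Compute the density gradient over each adjacent pair:
  29–146 m: Δρ/Δz = 0.95/117 = 8.1 × 10⁻³ kg m⁻⁴
  146–160 m: Δρ/Δz = 0.20/14 = 0.014 kg m⁻⁴
  160–184 m: Δρ/Δz = 0.20/24 = 8.3 × 10⁻³ kg m⁻⁴
  184–188 m: Δρ/Δz = 0.12/4 = 0.030 kg m⁻⁴
  188–236 m: Δρ/Δz = 0.18/48 = 3.7 × 10⁻³ kg m⁻⁴
The largest gradient is in the 184–188 m interval — the pycnocline.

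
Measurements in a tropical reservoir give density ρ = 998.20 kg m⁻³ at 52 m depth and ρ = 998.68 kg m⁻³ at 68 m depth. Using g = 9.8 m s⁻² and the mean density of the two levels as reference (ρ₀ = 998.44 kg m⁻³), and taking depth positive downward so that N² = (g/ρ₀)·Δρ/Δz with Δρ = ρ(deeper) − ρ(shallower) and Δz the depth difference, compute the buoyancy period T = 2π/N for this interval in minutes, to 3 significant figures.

Δρ = 998.68 − 998.20 = 0.48 kg m⁻³ over Δz = 68 − 52 = 16 m.
N² = (9.8/998.44) × (0.48/16) = 2.9446 × 10⁻⁴ s⁻².
N = √(2.9446 × 10⁻⁴) = 0.017160 rad s⁻¹, so T = 2π/N = 366.15 s = 6.1025 min ≈ 6.10 min.

6.10 min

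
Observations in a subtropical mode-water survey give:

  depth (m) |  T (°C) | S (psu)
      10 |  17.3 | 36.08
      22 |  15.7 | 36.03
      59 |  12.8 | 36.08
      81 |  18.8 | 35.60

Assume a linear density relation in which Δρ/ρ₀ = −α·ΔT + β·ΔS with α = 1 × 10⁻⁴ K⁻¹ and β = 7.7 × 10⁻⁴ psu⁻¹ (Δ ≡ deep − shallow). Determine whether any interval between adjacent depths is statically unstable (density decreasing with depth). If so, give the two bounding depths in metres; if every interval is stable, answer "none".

59–81 m

Evaluate Δρ/ρ₀ = −αΔT + βΔS across each adjacent pair:
  10–22 m: −αΔT+βΔS = −(1 × 10⁻⁴)(-1.6)+(7.7 × 10⁻⁴)(-0.05) = 1.2 × 10⁻⁴ → stable
  22–59 m: −αΔT+βΔS = −(1 × 10⁻⁴)(-2.9)+(7.7 × 10⁻⁴)(+0.05) = 3.3 × 10⁻⁴ → stable
  59–81 m: −αΔT+βΔS = −(1 × 10⁻⁴)(+6.0)+(7.7 × 10⁻⁴)(-0.48) = -9.7 × 10⁻⁴ → UNSTABLE
The 59–81 m interval has Δρ < 0: lighter water underlies denser water.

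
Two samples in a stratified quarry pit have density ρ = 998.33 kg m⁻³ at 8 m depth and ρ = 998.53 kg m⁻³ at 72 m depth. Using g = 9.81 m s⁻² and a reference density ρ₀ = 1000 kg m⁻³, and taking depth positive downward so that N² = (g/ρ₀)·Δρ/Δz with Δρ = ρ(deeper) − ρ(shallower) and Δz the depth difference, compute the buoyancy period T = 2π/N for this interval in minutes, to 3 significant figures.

18.9 min

Δρ = 998.53 − 998.33 = 0.20 kg m⁻³ over Δz = 72 − 8 = 64 m.
N² = (9.81/1000) × (0.20/64) = 3.0656 × 10⁻⁵ s⁻².
N = √(3.0656 × 10⁻⁵) = 5.5368 × 10⁻³ rad s⁻¹, so T = 2π/N = 1.1348 × 10³ s = 18.913 min ≈ 18.9 min.
N² > 0, so the interval is statically stable.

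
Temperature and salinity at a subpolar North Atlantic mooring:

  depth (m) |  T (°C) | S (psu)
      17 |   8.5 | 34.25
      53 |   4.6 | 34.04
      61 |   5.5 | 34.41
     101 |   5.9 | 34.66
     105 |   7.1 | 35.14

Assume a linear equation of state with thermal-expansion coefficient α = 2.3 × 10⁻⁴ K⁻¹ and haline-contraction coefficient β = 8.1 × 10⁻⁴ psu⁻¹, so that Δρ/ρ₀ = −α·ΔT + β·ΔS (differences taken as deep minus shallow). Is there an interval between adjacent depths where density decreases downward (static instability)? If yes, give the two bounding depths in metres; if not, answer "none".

Evaluate Δρ/ρ₀ = −αΔT + βΔS across each adjacent pair:
  17–53 m: −αΔT+βΔS = −(2.3 × 10⁻⁴)(-3.9)+(8.1 × 10⁻⁴)(-0.21) = 7.3 × 10⁻⁴ → stable
  53–61 m: −αΔT+βΔS = −(2.3 × 10⁻⁴)(+0.9)+(8.1 × 10⁻⁴)(+0.37) = 9.3 × 10⁻⁵ → stable
  61–101 m: −αΔT+βΔS = −(2.3 × 10⁻⁴)(+0.4)+(8.1 × 10⁻⁴)(+0.25) = 1.1 × 10⁻⁴ → stable
  101–105 m: −αΔT+βΔS = −(2.3 × 10⁻⁴)(+1.2)+(8.1 × 10⁻⁴)(+0.48) = 1.1 × 10⁻⁴ → stable
Every interval has Δρ > 0: the column is stably stratified throughout.

none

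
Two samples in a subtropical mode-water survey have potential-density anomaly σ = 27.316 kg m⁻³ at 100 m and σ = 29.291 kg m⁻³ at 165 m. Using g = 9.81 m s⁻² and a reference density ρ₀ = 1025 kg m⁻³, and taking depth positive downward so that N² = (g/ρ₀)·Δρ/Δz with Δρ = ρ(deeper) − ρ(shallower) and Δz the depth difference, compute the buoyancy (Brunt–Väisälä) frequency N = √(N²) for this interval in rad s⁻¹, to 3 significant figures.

0.0171 rad s⁻¹

Δρ = 1029.291 − 1027.316 = 1.975 kg m⁻³ over Δz = 165 − 100 = 65 m.
N² = (9.81/1025) × (1.975/65) = 2.9080 × 10⁻⁴ s⁻².
N = √(2.9080 × 10⁻⁴) = 0.017053 rad s⁻¹ ≈ 0.0171 rad s⁻¹.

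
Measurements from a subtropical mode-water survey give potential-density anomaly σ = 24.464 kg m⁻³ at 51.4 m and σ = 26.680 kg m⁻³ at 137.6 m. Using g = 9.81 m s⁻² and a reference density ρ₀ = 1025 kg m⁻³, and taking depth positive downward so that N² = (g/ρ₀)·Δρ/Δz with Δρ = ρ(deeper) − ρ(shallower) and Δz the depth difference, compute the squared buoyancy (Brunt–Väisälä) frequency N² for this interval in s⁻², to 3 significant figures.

Δρ = 1026.680 − 1024.464 = 2.216 kg m⁻³ over Δz = 137.6 − 51.4 = 86.2 m.
N² = (9.81/1025) × (2.216/86.2) = 2.4604 × 10⁻⁴ s⁻² ≈ 2.46 × 10⁻⁴ s⁻².

2.46 × 10⁻⁴ s⁻²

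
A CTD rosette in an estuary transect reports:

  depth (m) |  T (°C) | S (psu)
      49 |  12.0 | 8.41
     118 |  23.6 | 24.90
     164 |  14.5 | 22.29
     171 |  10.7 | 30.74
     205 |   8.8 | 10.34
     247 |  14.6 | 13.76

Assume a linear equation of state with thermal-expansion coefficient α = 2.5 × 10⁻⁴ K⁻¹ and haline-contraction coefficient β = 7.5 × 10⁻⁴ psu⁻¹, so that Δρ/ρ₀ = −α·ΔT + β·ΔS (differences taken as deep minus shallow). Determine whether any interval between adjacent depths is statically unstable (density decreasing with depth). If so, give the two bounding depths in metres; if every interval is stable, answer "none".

Evaluate Δρ/ρ₀ = −αΔT + βΔS across each adjacent pair:
  49–118 m: −αΔT+βΔS = −(2.5 × 10⁻⁴)(+11.6)+(7.5 × 10⁻⁴)(+16.49) = 9.5 × 10⁻³ → stable
  118–164 m: −αΔT+βΔS = −(2.5 × 10⁻⁴)(-9.1)+(7.5 × 10⁻⁴)(-2.61) = 3.2 × 10⁻⁴ → stable
  164–171 m: −αΔT+βΔS = −(2.5 × 10⁻⁴)(-3.8)+(7.5 × 10⁻⁴)(+8.45) = 7.3 × 10⁻³ → stable
  171–205 m: −αΔT+βΔS = −(2.5 × 10⁻⁴)(-1.9)+(7.5 × 10⁻⁴)(-20.40) = -0.015 → UNSTABLE
  205–247 m: −αΔT+βΔS = −(2.5 × 10⁻⁴)(+5.8)+(7.5 × 10⁻⁴)(+3.42) = 1.1 × 10⁻³ → stable
The 171–205 m interval has Δρ < 0: lighter water underlies denser water.

171–205 m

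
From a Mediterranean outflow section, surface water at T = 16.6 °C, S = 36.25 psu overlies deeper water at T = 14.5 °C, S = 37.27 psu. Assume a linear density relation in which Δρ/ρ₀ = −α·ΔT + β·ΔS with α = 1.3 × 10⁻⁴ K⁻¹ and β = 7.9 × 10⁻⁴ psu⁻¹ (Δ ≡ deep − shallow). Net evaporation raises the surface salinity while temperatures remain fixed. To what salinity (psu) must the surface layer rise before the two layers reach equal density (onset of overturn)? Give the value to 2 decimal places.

Neutral buoyancy requires −α(T_deep − T_surf) + β(S_deep − S_surf′) = 0.
S_surf′ = S_deep − (α/β)·ΔT = 37.27 − (1.3 × 10⁻⁴/7.9 × 10⁻⁴)·(-2.1) = 37.6156 psu.
Increase required: 37.6156 − 36.25 = 1.3656 psu.

37.62 psu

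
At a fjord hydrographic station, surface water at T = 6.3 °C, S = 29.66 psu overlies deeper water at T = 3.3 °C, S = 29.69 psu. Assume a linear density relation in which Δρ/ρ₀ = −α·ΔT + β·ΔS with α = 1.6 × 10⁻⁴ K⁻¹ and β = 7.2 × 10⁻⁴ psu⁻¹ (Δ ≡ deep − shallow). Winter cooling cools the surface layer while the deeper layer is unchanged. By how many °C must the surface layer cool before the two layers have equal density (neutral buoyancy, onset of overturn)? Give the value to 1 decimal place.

3.1 °C

Neutral buoyancy requires Δρ = 0, i.e. −α(T_deep − T_surf′) + β(S_deep − S_surf) = 0.
T_surf′ = T_deep − (β/α)·ΔS = 3.3 − (7.2 × 10⁻⁴/1.6 × 10⁻⁴)·(+0.03) = 3.165 °C.
Cooling required: 6.3 − (3.165) = 3.135 °C.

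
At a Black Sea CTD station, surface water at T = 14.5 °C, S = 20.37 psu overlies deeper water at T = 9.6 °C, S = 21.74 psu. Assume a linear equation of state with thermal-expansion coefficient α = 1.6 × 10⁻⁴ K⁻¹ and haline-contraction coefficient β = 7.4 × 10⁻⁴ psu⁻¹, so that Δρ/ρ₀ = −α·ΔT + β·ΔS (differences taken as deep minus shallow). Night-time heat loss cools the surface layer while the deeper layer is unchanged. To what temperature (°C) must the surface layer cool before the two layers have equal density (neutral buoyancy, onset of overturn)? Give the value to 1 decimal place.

3.3 °C

Neutral buoyancy requires Δρ = 0, i.e. −α(T_deep − T_surf′) + β(S_deep − S_surf) = 0.
T_surf′ = T_deep − (β/α)·ΔS = 9.6 − (7.4 × 10⁻⁴/1.6 × 10⁻⁴)·(+1.37) = 3.264 °C.
Cooling required: 14.5 − (3.264) = 11.236 °C.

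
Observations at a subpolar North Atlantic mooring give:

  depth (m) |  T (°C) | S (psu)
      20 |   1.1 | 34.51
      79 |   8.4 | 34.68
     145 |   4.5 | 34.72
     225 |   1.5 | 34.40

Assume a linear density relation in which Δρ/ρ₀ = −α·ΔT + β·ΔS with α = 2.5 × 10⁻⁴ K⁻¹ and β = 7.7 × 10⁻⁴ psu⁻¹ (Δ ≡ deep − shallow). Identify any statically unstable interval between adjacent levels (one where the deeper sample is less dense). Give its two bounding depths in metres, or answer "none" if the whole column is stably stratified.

Evaluate Δρ/ρ₀ = −αΔT + βΔS across each adjacent pair:
  20–79 m: −αΔT+βΔS = −(2.5 × 10⁻⁴)(+7.3)+(7.7 × 10⁻⁴)(+0.17) = -1.7 × 10⁻³ → UNSTABLE
  79–145 m: −αΔT+βΔS = −(2.5 × 10⁻⁴)(-3.9)+(7.7 × 10⁻⁴)(+0.04) = 1.0 × 10⁻³ → stable
  145–225 m: −αΔT+βΔS = −(2.5 × 10⁻⁴)(-3.0)+(7.7 × 10⁻⁴)(-0.32) = 5.0 × 10⁻⁴ → stable
The 20–79 m interval has Δρ < 0: lighter water underlies denser water.

20–79 m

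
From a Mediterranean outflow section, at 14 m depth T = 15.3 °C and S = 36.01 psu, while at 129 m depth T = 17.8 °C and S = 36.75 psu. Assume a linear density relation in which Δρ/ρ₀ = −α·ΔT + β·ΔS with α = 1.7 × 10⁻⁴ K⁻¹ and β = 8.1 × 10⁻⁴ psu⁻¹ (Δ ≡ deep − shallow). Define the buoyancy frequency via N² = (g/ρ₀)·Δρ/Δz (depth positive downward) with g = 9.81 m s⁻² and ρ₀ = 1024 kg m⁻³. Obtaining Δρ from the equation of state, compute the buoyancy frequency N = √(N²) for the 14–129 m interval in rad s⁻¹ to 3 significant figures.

ΔT = +2.5 K, ΔS = +0.74 psu (deep − shallow).
Δρ/ρ₀ = −αΔT + βΔS = -4.25 × 10⁻⁴ + 5.994 × 10⁻⁴ = 1.744 × 10⁻⁴, so Δρ ≈ 0.1786 kg m⁻³.
N² = (g/ρ₀)·Δρ/Δz = g·(Δρ/ρ₀)/Δz = 9.81 × 1.744 × 10⁻⁴ / 115 = 1.4877 × 10⁻⁵ s⁻².
N = √(1.4877 × 10⁻⁵) = 3.8571 × 10⁻³ rad s⁻¹ ≈ 3.86 × 10⁻³ rad s⁻¹.

3.86 × 10⁻³ rad s⁻¹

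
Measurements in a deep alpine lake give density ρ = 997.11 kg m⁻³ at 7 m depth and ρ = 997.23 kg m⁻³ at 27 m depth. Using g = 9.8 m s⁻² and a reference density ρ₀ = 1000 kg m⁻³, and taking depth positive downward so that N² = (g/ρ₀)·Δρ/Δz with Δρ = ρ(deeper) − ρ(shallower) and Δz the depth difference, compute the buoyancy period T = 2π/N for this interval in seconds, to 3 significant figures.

819 s

Δρ = 997.23 − 997.11 = 0.12 kg m⁻³ over Δz = 27 − 7 = 20 m.
N² = (9.8/1000) × (0.12/20) = 5.8800 × 10⁻⁵ s⁻².
N = √(5.8800 × 10⁻⁵) = 7.6681 × 10⁻³ rad s⁻¹, so T = 2π/N = 819.39 s ≈ 819 s.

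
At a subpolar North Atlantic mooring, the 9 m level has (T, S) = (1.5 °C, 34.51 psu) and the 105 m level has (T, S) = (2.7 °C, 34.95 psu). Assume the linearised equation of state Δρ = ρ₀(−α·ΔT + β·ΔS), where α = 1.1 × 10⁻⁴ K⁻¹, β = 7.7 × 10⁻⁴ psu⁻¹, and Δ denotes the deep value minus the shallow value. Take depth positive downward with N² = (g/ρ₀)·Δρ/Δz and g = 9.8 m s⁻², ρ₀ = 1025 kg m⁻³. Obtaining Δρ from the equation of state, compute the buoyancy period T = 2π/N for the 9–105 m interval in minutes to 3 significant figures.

ΔT = +1.2 K, ΔS = +0.44 psu (deep − shallow).
Δρ/ρ₀ = −αΔT + βΔS = -1.32 × 10⁻⁴ + 3.388 × 10⁻⁴ = 2.068 × 10⁻⁴, so Δρ ≈ 0.2120 kg m⁻³.
N² = (g/ρ₀)·Δρ/Δz = g·(Δρ/ρ₀)/Δz = 9.8 × 2.068 × 10⁻⁴ / 96 = 2.1111 × 10⁻⁵ s⁻².
N = √(2.1111 × 10⁻⁵) = 4.5947 × 10⁻³ rad s⁻¹ → T = 2π/N = 1.3675 × 10³ s = 22.792 min ≈ 22.8 min.

22.8 min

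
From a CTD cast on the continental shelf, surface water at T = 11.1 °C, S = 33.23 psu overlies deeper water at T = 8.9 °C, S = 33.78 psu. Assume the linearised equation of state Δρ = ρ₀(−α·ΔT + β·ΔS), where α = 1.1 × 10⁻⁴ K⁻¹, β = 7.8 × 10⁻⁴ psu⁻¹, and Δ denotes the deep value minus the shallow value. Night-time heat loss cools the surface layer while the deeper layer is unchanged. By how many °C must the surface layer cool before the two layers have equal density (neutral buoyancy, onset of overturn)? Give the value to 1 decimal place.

Neutral buoyancy requires Δρ = 0, i.e. −α(T_deep − T_surf′) + β(S_deep − S_surf) = 0.
T_surf′ = T_deep − (β/α)·ΔS = 8.9 − (7.8 × 10⁻⁴/1.1 × 10⁻⁴)·(+0.55) = 5.000 °C.
Cooling required: 11.1 − (5.000) = 6.100 °C.

6.1 °C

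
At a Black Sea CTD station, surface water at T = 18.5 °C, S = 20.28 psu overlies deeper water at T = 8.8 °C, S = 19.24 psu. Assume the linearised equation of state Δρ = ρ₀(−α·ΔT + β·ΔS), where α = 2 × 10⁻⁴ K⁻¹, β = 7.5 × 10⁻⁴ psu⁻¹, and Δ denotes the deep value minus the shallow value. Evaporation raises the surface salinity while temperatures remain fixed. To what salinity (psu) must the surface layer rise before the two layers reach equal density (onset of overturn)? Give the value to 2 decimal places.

Neutral buoyancy requires −α(T_deep − T_surf) + β(S_deep − S_surf′) = 0.
S_surf′ = S_deep − (α/β)·ΔT = 19.24 − (2 × 10⁻⁴/7.5 × 10⁻⁴)·(-9.7) = 21.8267 psu.
Increase required: 21.8267 − 20.28 = 1.5467 psu.

21.83 psu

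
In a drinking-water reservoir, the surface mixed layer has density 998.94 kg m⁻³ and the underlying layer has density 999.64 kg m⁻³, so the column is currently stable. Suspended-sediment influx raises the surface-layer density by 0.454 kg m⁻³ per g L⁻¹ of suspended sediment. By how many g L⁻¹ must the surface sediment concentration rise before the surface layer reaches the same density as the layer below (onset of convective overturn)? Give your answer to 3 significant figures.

1.54 g L⁻¹

Density deficit of the surface layer: 999.64 − 998.94 = 0.7 kg m⁻³.
Required change = 0.7 / 0.454 = 1.54 g L⁻¹.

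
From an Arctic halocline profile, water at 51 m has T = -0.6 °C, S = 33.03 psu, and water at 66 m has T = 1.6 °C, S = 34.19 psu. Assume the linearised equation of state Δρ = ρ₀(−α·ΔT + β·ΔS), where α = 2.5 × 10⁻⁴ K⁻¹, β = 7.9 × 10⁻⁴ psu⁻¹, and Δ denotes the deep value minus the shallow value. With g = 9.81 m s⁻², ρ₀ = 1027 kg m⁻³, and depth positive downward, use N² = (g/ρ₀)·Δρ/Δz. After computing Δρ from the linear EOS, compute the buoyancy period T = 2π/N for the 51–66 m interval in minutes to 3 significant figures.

6.76 min

ΔT = +2.2 K, ΔS = +1.16 psu (deep − shallow).
Δρ/ρ₀ = −αΔT + βΔS = -5.50 × 10⁻⁴ + 9.164 × 10⁻⁴ = 3.664 × 10⁻⁴, so Δρ ≈ 0.3763 kg m⁻³.
N² = (g/ρ₀)·Δρ/Δz = g·(Δρ/ρ₀)/Δz = 9.81 × 3.664 × 10⁻⁴ / 15 = 2.3963 × 10⁻⁴ s⁻².
N = √(2.3963 × 10⁻⁴) = 0.015480 rad s⁻¹ → T = 2π/N = 405.89 s = 6.7648 min ≈ 6.76 min.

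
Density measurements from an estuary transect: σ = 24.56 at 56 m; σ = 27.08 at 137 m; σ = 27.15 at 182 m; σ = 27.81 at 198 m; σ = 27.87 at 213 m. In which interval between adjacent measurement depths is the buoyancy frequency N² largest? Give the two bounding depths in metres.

182–198 m

Compute the density gradient over each adjacent pair:
  56–137 m: Δρ/Δz = 2.52/81 = 0.031 kg m⁻⁴
  137–182 m: Δρ/Δz = 0.07/45 = 1.6 × 10⁻³ kg m⁻⁴
  182–198 m: Δρ/Δz = 0.66/16 = 0.041 kg m⁻⁴
  198–213 m: Δρ/Δz = 0.06/15 = 4.0 × 10⁻³ kg m⁻⁴
The largest gradient is in the 182–198 m interval — the pycnocline.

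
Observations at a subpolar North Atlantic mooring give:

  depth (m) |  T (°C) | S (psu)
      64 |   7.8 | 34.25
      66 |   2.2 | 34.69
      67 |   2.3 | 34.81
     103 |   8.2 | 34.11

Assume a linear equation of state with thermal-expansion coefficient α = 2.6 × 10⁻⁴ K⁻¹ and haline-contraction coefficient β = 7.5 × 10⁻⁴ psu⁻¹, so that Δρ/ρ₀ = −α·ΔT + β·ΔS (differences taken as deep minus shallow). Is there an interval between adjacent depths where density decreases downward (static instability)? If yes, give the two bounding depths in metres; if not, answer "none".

Evaluate Δρ/ρ₀ = −αΔT + βΔS across each adjacent pair:
  64–66 m: −αΔT+βΔS = −(2.6 × 10⁻⁴)(-5.6)+(7.5 × 10⁻⁴)(+0.44) = 1.8 × 10⁻³ → stable
  66–67 m: −αΔT+βΔS = −(2.6 × 10⁻⁴)(+0.1)+(7.5 × 10⁻⁴)(+0.12) = 6.4 × 10⁻⁵ → stable
  67–103 m: −αΔT+βΔS = −(2.6 × 10⁻⁴)(+5.9)+(7.5 × 10⁻⁴)(-0.70) = -2.1 × 10⁻³ → UNSTABLE
The 67–103 m interval has Δρ < 0: lighter water underlies denser water.

67–103 m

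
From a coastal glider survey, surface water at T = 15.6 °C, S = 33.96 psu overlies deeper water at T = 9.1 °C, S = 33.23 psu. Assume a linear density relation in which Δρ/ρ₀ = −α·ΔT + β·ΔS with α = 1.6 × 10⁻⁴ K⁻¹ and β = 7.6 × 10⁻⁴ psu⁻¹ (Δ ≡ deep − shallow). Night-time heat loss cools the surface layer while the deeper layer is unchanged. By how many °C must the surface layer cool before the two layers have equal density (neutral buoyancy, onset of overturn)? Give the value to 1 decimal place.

3.0 °C

Neutral buoyancy requires Δρ = 0, i.e. −α(T_deep − T_surf′) + β(S_deep − S_surf) = 0.
T_surf′ = T_deep − (β/α)·ΔS = 9.1 − (7.6 × 10⁻⁴/1.6 × 10⁻⁴)·(-0.73) = 12.567 °C.
Cooling required: 15.6 − (12.567) = 3.033 °C.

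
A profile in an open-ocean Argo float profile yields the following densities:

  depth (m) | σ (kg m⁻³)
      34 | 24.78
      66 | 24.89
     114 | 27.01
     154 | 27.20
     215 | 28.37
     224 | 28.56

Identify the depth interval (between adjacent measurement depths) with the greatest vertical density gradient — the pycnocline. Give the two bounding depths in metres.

Compute the density gradient over each adjacent pair:
  34–66 m: Δρ/Δz = 0.11/32 = 3.4 × 10⁻³ kg m⁻⁴
  66–114 m: Δρ/Δz = 2.12/48 = 0.044 kg m⁻⁴
  114–154 m: Δρ/Δz = 0.19/40 = 4.7 × 10⁻³ kg m⁻⁴
  154–215 m: Δρ/Δz = 1.17/61 = 0.019 kg m⁻⁴
  215–224 m: Δρ/Δz = 0.19/9 = 0.021 kg m⁻⁴
The largest gradient is in the 66–114 m interval — the pycnocline.

66–114 m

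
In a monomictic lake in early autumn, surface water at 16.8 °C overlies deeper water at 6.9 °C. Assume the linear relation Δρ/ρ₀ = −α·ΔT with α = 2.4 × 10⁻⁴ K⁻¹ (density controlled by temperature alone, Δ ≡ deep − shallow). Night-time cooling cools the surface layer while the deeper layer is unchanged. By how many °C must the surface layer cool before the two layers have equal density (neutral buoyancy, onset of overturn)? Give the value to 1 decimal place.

9.9 °C

With temperature the only control, equal density requires T_surf′ = T_deep.
T_surf′ = 6.9 °C.
Cooling required: 16.8 − 6.9 = 9.9 °C.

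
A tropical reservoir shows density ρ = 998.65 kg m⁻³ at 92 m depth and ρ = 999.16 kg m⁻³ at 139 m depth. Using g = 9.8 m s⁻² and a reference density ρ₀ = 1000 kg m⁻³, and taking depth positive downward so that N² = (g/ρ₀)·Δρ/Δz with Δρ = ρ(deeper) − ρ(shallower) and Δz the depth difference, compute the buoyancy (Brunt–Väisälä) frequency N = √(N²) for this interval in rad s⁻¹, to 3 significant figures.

0.0103 rad s⁻¹

Δρ = 999.16 − 998.65 = 0.51 kg m⁻³ over Δz = 139 − 92 = 47 m.
N² = (9.8/1000) × (0.51/47) = 1.0634 × 10⁻⁴ s⁻².
N = √(1.0634 × 10⁻⁴) = 0.010312 rad s⁻¹ ≈ 0.0103 rad s⁻¹.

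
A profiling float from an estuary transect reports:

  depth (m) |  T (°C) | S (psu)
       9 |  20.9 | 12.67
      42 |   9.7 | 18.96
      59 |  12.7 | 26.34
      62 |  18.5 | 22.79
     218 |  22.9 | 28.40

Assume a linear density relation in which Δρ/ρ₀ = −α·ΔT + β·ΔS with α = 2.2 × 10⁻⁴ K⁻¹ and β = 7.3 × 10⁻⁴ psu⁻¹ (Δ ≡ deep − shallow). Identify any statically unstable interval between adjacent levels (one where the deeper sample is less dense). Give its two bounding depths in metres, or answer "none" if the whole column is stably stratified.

59–62 m

Evaluate Δρ/ρ₀ = −αΔT + βΔS across each adjacent pair:
  9–42 m: −αΔT+βΔS = −(2.2 × 10⁻⁴)(-11.2)+(7.3 × 10⁻⁴)(+6.29) = 7.1 × 10⁻³ → stable
  42–59 m: −αΔT+βΔS = −(2.2 × 10⁻⁴)(+3.0)+(7.3 × 10⁻⁴)(+7.38) = 4.7 × 10⁻³ → stable
  59–62 m: −αΔT+βΔS = −(2.2 × 10⁻⁴)(+5.8)+(7.3 × 10⁻⁴)(-3.55) = -3.9 × 10⁻³ → UNSTABLE
  62–218 m: −αΔT+βΔS = −(2.2 × 10⁻⁴)(+4.4)+(7.3 × 10⁻⁴)(+5.61) = 3.1 × 10⁻³ → stable
The 59–62 m interval has Δρ < 0: lighter water underlies denser water.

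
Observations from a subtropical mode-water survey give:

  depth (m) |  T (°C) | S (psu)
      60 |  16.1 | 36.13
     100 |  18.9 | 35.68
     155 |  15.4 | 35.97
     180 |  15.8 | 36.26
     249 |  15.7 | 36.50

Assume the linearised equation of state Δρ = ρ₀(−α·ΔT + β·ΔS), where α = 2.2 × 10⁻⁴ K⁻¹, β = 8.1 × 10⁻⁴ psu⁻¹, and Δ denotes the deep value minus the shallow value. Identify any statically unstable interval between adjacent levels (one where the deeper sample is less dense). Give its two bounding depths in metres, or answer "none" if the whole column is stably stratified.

Evaluate Δρ/ρ₀ = −αΔT + βΔS across each adjacent pair:
  60–100 m: −αΔT+βΔS = −(2.2 × 10⁻⁴)(+2.8)+(8.1 × 10⁻⁴)(-0.45) = -9.8 × 10⁻⁴ → UNSTABLE
  100–155 m: −αΔT+βΔS = −(2.2 × 10⁻⁴)(-3.5)+(8.1 × 10⁻⁴)(+0.29) = 1.0 × 10⁻³ → stable
  155–180 m: −αΔT+βΔS = −(2.2 × 10⁻⁴)(+0.4)+(8.1 × 10⁻⁴)(+0.29) = 1.5 × 10⁻⁴ → stable
  180–249 m: −αΔT+βΔS = −(2.2 × 10⁻⁴)(-0.1)+(8.1 × 10⁻⁴)(+0.24) = 2.2 × 10⁻⁴ → stable
The 60–100 m interval has Δρ < 0: lighter water underlies denser water.

60–100 m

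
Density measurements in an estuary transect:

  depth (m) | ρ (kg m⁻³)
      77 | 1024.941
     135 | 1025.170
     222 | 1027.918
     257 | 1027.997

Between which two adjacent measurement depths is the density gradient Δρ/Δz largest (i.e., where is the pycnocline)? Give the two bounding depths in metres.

135–222 m

Compute the density gradient over each adjacent pair:
  77–135 m: Δρ/Δz = 0.229/58 = 3.9 × 10⁻³ kg m⁻⁴
  135–222 m: Δρ/Δz = 2.748/87 = 0.032 kg m⁻⁴
  222–257 m: Δρ/Δz = 0.079/35 = 2.3 × 10⁻³ kg m⁻⁴
The largest gradient is in the 135–222 m interval — the pycnocline.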